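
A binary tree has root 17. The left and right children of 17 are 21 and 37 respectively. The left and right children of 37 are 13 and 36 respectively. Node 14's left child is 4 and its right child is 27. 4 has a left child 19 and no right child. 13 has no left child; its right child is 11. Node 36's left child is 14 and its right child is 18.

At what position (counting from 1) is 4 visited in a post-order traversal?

Post-order visits the left subtree, then the right subtree, then the node.
At 17: go left to 21.
  21 is a leaf — visit 21.
At 17: go right to 37.
  At 37: go left to 13.
    At 13: no left child.
    At 13: go right to 11.
      11 is a leaf — visit 11.
    Visit 13.
  At 37: go right to 36.
    At 36: go left to 14.
      At 14: go left to 4.
        At 4: go left to 19.
          19 is a leaf — visit 19.
        At 4: no right child.
        Visit 4.
      At 14: go right to 27.
        27 is a leaf — visit 27.
      Visit 14.
    At 36: go right to 18.
      18 is a leaf — visit 18.
    Visit 36.
  Visit 37.
Visit 17.
Full post-order sequence: 21, 11, 13, 19, 4, 27, 14, 18, 36, 37, 17.

5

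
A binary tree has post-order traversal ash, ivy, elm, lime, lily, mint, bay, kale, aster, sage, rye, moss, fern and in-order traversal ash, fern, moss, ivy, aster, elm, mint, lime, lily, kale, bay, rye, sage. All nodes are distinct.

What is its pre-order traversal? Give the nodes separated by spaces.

fern ash moss rye aster ivy kale mint elm lily lime bay sage

The last element of post-order is the root; it splits in-order into left and right subtrees.
Root fern: left subtree has 1 node {ash}, right has 11 {moss, ivy, aster, elm, mint, lime, lily, kale, bay, rye, sage}.
  Root moss: left subtree has 0 nodes { }, right has 10 {ivy, aster, elm, mint, lime, lily, kale, bay, rye, sage}.
    Root rye: left subtree has 8 nodes {ivy, aster, elm, mint, lime, lily, kale, bay}, right has 1 {sage}.
      Root aster: left subtree has 1 node {ivy}, right has 6 {elm, mint, lime, lily, kale, bay}.
        Root kale: left subtree has 4 nodes {elm, mint, lime, lily}, right has 1 {bay}.
          Root mint: left subtree has 1 node {elm}, right has 2 {lime, lily}.
            Root lily: left subtree has 1 node {lime}, right has 0 { }.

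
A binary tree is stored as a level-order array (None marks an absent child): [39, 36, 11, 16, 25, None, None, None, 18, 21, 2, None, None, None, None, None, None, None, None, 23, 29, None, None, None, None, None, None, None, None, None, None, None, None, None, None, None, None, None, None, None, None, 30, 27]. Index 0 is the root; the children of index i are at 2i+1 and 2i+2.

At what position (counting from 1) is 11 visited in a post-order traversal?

Post-order visits the left subtree, then the right subtree, then the node.
At 39: go left to 36.
  At 36: go left to 16.
    At 16: no left child.
    At 16: go right to 18.
      18 is a leaf — visit 18.
    Visit 16.
  At 36: go right to 25.
    At 25: go left to 21.
      At 21: go left to 23.
        23 is a leaf — visit 23.
      At 21: go right to 29.
        At 29: go left to 30.
          30 is a leaf — visit 30.
        At 29: go right to 27.
          27 is a leaf — visit 27.
        Visit 29.
      Visit 21.
    At 25: go right to 2.
      2 is a leaf — visit 2.
    Visit 25.
  Visit 36.
At 39: go right to 11.
  11 is a leaf — visit 11.
Visit 39.
Full post-order sequence: 18, 16, 23, 30, 27, 29, 21, 2, 25, 36, 11, 39.

11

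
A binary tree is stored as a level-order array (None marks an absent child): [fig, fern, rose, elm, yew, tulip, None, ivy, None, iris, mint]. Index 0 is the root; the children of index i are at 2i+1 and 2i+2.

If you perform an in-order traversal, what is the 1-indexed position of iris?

4

In-order visits the left subtree, then the node, then the right subtree.
At fig: go left to fern.
  At fern: go left to elm.
    At elm: go left to ivy.
      ivy is a leaf — visit ivy.
    Visit elm.
    At elm: no right child.
  Visit fern.
  At fern: go right to yew.
    At yew: go left to iris.
      iris is a leaf — visit iris.
    Visit yew.
    At yew: go right to mint.
      mint is a leaf — visit mint.
Visit fig.
At fig: go right to rose.
  At rose: go left to tulip.
    tulip is a leaf — visit tulip.
  Visit rose.
  At rose: no right child.
Full in-order sequence: ivy, elm, fern, iris, yew, mint, fig, tulip, rose.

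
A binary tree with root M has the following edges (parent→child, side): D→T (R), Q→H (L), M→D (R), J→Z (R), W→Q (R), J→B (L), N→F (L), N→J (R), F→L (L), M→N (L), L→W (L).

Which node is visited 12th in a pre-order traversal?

Pre-order visits the node, then its left subtree, then its right subtree.
Visit M.
At M: go left to N.
  Visit N.
  At N: go left to F.
    Visit F.
    At F: go left to L.
      Visit L.
      At L: go left to W.
        Visit W.
        At W: no left child.
        At W: go right to Q.
          Visit Q.
          At Q: go left to H.
            H is a leaf — visit H.
          At Q: no right child.
      At L: no right child.
    At F: no right child.
  At N: go right to J.
    Visit J.
    At J: go left to B.
      B is a leaf — visit B.
    At J: go right to Z.
      Z is a leaf — visit Z.
At M: go right to D.
  Visit D.
  At D: no left child.
  At D: go right to T.
    T is a leaf — visit T.
Full pre-order sequence: M, N, F, L, W, Q, H, J, B, Z, D, T.

T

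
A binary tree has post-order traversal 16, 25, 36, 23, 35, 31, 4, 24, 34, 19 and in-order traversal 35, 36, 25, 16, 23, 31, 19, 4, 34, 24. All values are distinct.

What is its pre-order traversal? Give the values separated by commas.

19, 31, 35, 23, 36, 25, 16, 34, 4, 24

The last element of post-order is the root; it splits in-order into left and right subtrees.
Root 19: left subtree has 6 nodes {35, 36, 25, 16, 23, 31}, right has 3 {4, 34, 24}.
  Root 31: left subtree has 5 nodes {35, 36, 25, 16, 23}, right has 0 { }.
    Root 35: left subtree has 0 nodes { }, right has 4 {36, 25, 16, 23}.
      Root 23: left subtree has 3 nodes {36, 25, 16}, right has 0 { }.
        Root 36: left subtree has 0 nodes { }, right has 2 {25, 16}.
          Root 25: left subtree has 0 nodes { }, right has 1 {16}.
  Root 34: left subtree has 1 node {4}, right has 1 {24}.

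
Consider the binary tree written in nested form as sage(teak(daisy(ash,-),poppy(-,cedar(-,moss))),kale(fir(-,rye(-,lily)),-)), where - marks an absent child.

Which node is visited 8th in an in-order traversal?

In-order visits the left subtree, then the node, then the right subtree.
At sage: go left to teak.
  At teak: go left to daisy.
    At daisy: go left to ash.
      ash is a leaf — visit ash.
    Visit daisy.
    At daisy: no right child.
  Visit teak.
  At teak: go right to poppy.
    At poppy: no left child.
    Visit poppy.
    At poppy: go right to cedar.
      At cedar: no left child.
      Visit cedar.
      At cedar: go right to moss.
        moss is a leaf — visit moss.
Visit sage.
At sage: go right to kale.
  At kale: go left to fir.
    At fir: no left child.
    Visit fir.
    At fir: go right to rye.
      At rye: no left child.
      Visit rye.
      At rye: go right to lily.
        lily is a leaf — visit lily.
  Visit kale.
  At kale: no right child.
Full in-order sequence: ash, daisy, teak, poppy, cedar, moss, sage, fir, rye, lily, kale.

fir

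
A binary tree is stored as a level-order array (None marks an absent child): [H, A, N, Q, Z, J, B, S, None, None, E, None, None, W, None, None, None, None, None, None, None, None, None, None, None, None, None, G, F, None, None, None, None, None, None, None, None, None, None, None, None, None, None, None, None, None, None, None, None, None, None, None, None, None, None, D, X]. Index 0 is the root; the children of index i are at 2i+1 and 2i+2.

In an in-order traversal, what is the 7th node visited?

In-order visits the left subtree, then the node, then the right subtree.
At H: go left to A.
  At A: go left to Q.
    At Q: go left to S.
      S is a leaf — visit S.
    Visit Q.
    At Q: no right child.
  Visit A.
  At A: go right to Z.
    At Z: no left child.
    Visit Z.
    At Z: go right to E.
      E is a leaf — visit E.
Visit H.
At H: go right to N.
  At N: go left to J.
    J is a leaf — visit J.
  Visit N.
  At N: go right to B.
    At B: go left to W.
      At W: go left to G.
        At G: go left to D.
          D is a leaf — visit D.
        Visit G.
        At G: go right to X.
          X is a leaf — visit X.
      Visit W.
      At W: go right to F.
        F is a leaf — visit F.
    Visit B.
    At B: no right child.
Full in-order sequence: S, Q, A, Z, E, H, J, N, D, G, X, W, F, B.

J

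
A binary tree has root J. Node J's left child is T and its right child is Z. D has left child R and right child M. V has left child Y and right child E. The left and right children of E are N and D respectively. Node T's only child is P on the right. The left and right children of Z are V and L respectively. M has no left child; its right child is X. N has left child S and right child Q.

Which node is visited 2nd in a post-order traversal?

Post-order visits the left subtree, then the right subtree, then the node.
At J: go left to T.
  At T: no left child.
  At T: go right to P.
    P is a leaf — visit P.
  Visit T.
At J: go right to Z.
  At Z: go left to V.
    At V: go left to Y.
      Y is a leaf — visit Y.
    At V: go right to E.
      At E: go left to N.
        At N: go left to S.
          S is a leaf — visit S.
        At N: go right to Q.
          Q is a leaf — visit Q.
        Visit N.
      At E: go right to D.
        At D: go left to R.
          R is a leaf — visit R.
        At D: go right to M.
          At M: no left child.
          At M: go right to X.
            X is a leaf — visit X.
          Visit M.
        Visit D.
      Visit E.
    Visit V.
  At Z: go right to L.
    L is a leaf — visit L.
  Visit Z.
Visit J.
Full post-order sequence: P, T, Y, S, Q, N, R, X, M, D, E, V, L, Z, J.

T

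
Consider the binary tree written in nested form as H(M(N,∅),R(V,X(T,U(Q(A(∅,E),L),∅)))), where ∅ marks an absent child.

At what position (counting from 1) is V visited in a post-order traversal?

Post-order visits the left subtree, then the right subtree, then the node.
At H: go left to M.
  At M: go left to N.
    N is a leaf — visit N.
  At M: no right child.
  Visit M.
At H: go right to R.
  At R: go left to V.
    V is a leaf — visit V.
  At R: go right to X.
    At X: go left to T.
      T is a leaf — visit T.
    At X: go right to U.
      At U: go left to Q.
        At Q: go left to A.
          At A: no left child.
          At A: go right to E.
            E is a leaf — visit E.
          Visit A.
        At Q: go right to L.
          L is a leaf — visit L.
        Visit Q.
      At U: no right child.
      Visit U.
    Visit X.
  Visit R.
Visit H.
Full post-order sequence: N, M, V, T, E, A, L, Q, U, X, R, H.

3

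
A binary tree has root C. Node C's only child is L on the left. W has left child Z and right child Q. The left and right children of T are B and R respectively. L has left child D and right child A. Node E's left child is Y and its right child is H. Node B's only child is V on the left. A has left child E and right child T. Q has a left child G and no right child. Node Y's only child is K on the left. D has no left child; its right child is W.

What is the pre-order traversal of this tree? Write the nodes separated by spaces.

Pre-order visits the node, then its left subtree, then its right subtree.
Visit C.
At C: go left to L.
  Visit L.
  At L: go left to D.
    Visit D.
    At D: no left child.
    At D: go right to W.
      Visit W.
      At W: go left to Z.
        Z is a leaf — visit Z.
      At W: go right to Q.
        Visit Q.
        At Q: go left to G.
          G is a leaf — visit G.
        At Q: no right child.
  At L: go right to A.
    Visit A.
    At A: go left to E.
      Visit E.
      At E: go left to Y.
        Visit Y.
        At Y: go left to K.
          K is a leaf — visit K.
        At Y: no right child.
      At E: go right to H.
        H is a leaf — visit H.
    At A: go right to T.
      Visit T.
      At T: go left to B.
        Visit B.
        At B: go left to V.
          V is a leaf — visit V.
        At B: no right child.
      At T: go right to R.
        R is a leaf — visit R.
At C: no right child.

C L D W Z Q G A E Y K H T B V R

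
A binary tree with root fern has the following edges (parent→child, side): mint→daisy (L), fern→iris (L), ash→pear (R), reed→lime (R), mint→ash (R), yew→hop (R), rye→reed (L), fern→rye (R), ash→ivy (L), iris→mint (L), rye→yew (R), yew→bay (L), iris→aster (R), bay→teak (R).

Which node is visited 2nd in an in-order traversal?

In-order visits the left subtree, then the node, then the right subtree.
At fern: go left to iris.
  At iris: go left to mint.
    At mint: go left to daisy.
      daisy is a leaf — visit daisy.
    Visit mint.
    At mint: go right to ash.
      At ash: go left to ivy.
        ivy is a leaf — visit ivy.
      Visit ash.
      At ash: go right to pear.
        pear is a leaf — visit pear.
  Visit iris.
  At iris: go right to aster.
    aster is a leaf — visit aster.
Visit fern.
At fern: go right to rye.
  At rye: go left to reed.
    At reed: no left child.
    Visit reed.
    At reed: go right to lime.
      lime is a leaf — visit lime.
  Visit rye.
  At rye: go right to yew.
    At yew: go left to bay.
      At bay: no left child.
      Visit bay.
      At bay: go right to teak.
        teak is a leaf — visit teak.
    Visit yew.
    At yew: go right to hop.
      hop is a leaf — visit hop.
Full in-order sequence: daisy, mint, ivy, ash, pear, iris, aster, fern, reed, lime, rye, bay, teak, yew, hop.

mint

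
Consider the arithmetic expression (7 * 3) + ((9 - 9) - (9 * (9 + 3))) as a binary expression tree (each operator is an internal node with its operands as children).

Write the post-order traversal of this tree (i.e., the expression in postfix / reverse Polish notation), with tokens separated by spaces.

7 3 * 9 9 - 9 9 3 + * - +

Post-order on an expression tree gives postfix notation: for each operator, emit left operand, right operand, then the operator.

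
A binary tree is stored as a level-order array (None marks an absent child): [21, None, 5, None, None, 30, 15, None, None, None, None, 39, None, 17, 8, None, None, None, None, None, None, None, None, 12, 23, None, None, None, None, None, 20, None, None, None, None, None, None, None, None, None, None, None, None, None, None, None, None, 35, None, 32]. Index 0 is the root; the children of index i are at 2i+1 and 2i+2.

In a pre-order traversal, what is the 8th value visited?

Pre-order visits the node, then its left subtree, then its right subtree.
Visit 21.
At 21: no left child.
At 21: go right to 5.
  Visit 5.
  At 5: go left to 30.
    Visit 30.
    At 30: go left to 39.
      Visit 39.
      At 39: go left to 12.
        Visit 12.
        At 12: go left to 35.
          35 is a leaf — visit 35.
        At 12: no right child.
      At 39: go right to 23.
        Visit 23.
        At 23: go left to 32.
          32 is a leaf — visit 32.
        At 23: no right child.
    At 30: no right child.
  At 5: go right to 15.
    Visit 15.
    At 15: go left to 17.
      17 is a leaf — visit 17.
    At 15: go right to 8.
      Visit 8.
      At 8: no left child.
      At 8: go right to 20.
        20 is a leaf — visit 20.
Full pre-order sequence: 21, 5, 30, 39, 12, 35, 23, 32, 15, 17, 8, 20.

32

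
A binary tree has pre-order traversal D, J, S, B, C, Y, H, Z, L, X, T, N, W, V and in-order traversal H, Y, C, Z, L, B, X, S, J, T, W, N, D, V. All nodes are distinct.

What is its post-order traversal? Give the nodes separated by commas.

H, Y, L, Z, C, X, B, S, W, N, T, J, V, D

The first element of pre-order is the root; it splits in-order into left and right subtrees.
Root D: left subtree has 12 nodes {H, Y, C, Z, L, B, X, S, J, T, W, N}, right has 1 {V}.
  Root J: left subtree has 8 nodes {H, Y, C, Z, L, B, X, S}, right has 3 {T, W, N}.
    Root S: left subtree has 7 nodes {H, Y, C, Z, L, B, X}, right has 0 { }.
      Root B: left subtree has 5 nodes {H, Y, C, Z, L}, right has 1 {X}.
        Root C: left subtree has 2 nodes {H, Y}, right has 2 {Z, L}.
          Root Y: left subtree has 1 node {H}, right has 0 { }.
          Root Z: left subtree has 0 nodes { }, right has 1 {L}.
    Root T: left subtree has 0 nodes { }, right has 2 {W, N}.
      Root N: left subtree has 1 node {W}, right has 0 { }.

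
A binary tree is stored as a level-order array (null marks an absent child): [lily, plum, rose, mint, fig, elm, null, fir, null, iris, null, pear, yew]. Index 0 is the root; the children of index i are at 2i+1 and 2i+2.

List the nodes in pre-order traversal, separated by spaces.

lily plum mint fir fig iris rose elm pear yew

Pre-order visits the node, then its left subtree, then its right subtree.
Visit lily.
At lily: go left to plum.
  Visit plum.
  At plum: go left to mint.
    Visit mint.
    At mint: go left to fir.
      fir is a leaf — visit fir.
    At mint: no right child.
  At plum: go right to fig.
    Visit fig.
    At fig: go left to iris.
      iris is a leaf — visit iris.
    At fig: no right child.
At lily: go right to rose.
  Visit rose.
  At rose: go left to elm.
    Visit elm.
    At elm: go left to pear.
      pear is a leaf — visit pear.
    At elm: go right to yew.
      yew is a leaf — visit yew.
  At rose: no right child.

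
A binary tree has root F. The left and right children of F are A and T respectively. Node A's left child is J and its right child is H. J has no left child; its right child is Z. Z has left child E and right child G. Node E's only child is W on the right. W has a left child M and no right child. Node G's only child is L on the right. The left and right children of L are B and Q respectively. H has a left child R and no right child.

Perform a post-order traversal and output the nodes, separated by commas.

M, W, E, B, Q, L, G, Z, J, R, H, A, T, F

Post-order visits the left subtree, then the right subtree, then the node.
At F: go left to A.
  At A: go left to J.
    At J: no left child.
    At J: go right to Z.
      At Z: go left to E.
        At E: no left child.
        At E: go right to W.
          At W: go left to M.
            M is a leaf — visit M.
          At W: no right child.
          Visit W.
        Visit E.
      At Z: go right to G.
        At G: no left child.
        At G: go right to L.
          At L: go left to B.
            B is a leaf — visit B.
          At L: go right to Q.
            Q is a leaf — visit Q.
          Visit L.
        Visit G.
      Visit Z.
    Visit J.
  At A: go right to H.
    At H: go left to R.
      R is a leaf — visit R.
    At H: no right child.
    Visit H.
  Visit A.
At F: go right to T.
  T is a leaf — visit T.
Visit F.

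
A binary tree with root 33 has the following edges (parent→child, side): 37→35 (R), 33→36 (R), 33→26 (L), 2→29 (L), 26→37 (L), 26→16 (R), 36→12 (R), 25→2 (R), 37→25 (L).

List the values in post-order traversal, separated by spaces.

29 2 25 35 37 16 26 12 36 33

Post-order visits the left subtree, then the right subtree, then the node.
At 33: go left to 26.
  At 26: go left to 37.
    At 37: go left to 25.
      At 25: no left child.
      At 25: go right to 2.
        At 2: go left to 29.
          29 is a leaf — visit 29.
        At 2: no right child.
        Visit 2.
      Visit 25.
    At 37: go right to 35.
      35 is a leaf — visit 35.
    Visit 37.
  At 26: go right to 16.
    16 is a leaf — visit 16.
  Visit 26.
At 33: go right to 36.
  At 36: no left child.
  At 36: go right to 12.
    12 is a leaf — visit 12.
  Visit 36.
Visit 33.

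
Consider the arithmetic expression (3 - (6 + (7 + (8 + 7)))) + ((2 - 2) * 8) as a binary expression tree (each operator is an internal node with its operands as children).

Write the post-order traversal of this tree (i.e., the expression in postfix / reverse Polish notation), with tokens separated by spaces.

3 6 7 8 7 + + + - 2 2 - 8 * +

Post-order on an expression tree gives postfix notation: for each operator, emit left operand, right operand, then the operator.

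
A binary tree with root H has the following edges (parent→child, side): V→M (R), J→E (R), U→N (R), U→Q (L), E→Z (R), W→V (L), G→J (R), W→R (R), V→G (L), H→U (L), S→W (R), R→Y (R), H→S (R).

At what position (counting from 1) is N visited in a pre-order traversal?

Pre-order visits the node, then its left subtree, then its right subtree.
Visit H.
At H: go left to U.
  Visit U.
  At U: go left to Q.
    Q is a leaf — visit Q.
  At U: go right to N.
    N is a leaf — visit N.
At H: go right to S.
  Visit S.
  At S: no left child.
  At S: go right to W.
    Visit W.
    At W: go left to V.
      Visit V.
      At V: go left to G.
        Visit G.
        At G: no left child.
        At G: go right to J.
          Visit J.
          At J: no left child.
          At J: go right to E.
            Visit E.
            At E: no left child.
            At E: go right to Z.
              Z is a leaf — visit Z.
      At V: go right to M.
        M is a leaf — visit M.
    At W: go right to R.
      Visit R.
      At R: no left child.
      At R: go right to Y.
        Y is a leaf — visit Y.
Full pre-order sequence: H, U, Q, N, S, W, V, G, J, E, Z, M, R, Y.

4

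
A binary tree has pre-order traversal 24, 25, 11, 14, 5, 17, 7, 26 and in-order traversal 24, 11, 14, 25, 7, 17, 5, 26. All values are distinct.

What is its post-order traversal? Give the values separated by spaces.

The first element of pre-order is the root; it splits in-order into left and right subtrees.
Root 24: left subtree has 0 nodes { }, right has 7 {11, 14, 25, 7, 17, 5, 26}.
  Root 25: left subtree has 2 nodes {11, 14}, right has 4 {7, 17, 5, 26}.
    Root 11: left subtree has 0 nodes { }, right has 1 {14}.
    Root 5: left subtree has 2 nodes {7, 17}, right has 1 {26}.
      Root 17: left subtree has 1 node {7}, right has 0 { }.

14 11 7 17 26 5 25 24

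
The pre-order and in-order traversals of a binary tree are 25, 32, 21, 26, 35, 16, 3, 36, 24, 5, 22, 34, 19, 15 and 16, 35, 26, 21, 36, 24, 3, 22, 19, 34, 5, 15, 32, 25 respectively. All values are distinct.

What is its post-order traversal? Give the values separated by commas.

16, 35, 26, 24, 36, 19, 34, 22, 15, 5, 3, 21, 32, 25

The first element of pre-order is the root; it splits in-order into left and right subtrees.
Root 25: left subtree has 13 nodes {16, 35, 26, 21, 36, 24, 3, 22, 19, 34, 5, 15, 32}, right has 0 { }.
  Root 32: left subtree has 12 nodes {16, 35, 26, 21, 36, 24, 3, 22, 19, 34, 5, 15}, right has 0 { }.
    Root 21: left subtree has 3 nodes {16, 35, 26}, right has 8 {36, 24, 3, 22, 19, 34, 5, 15}.
      Root 26: left subtree has 2 nodes {16, 35}, right has 0 { }.
        Root 35: left subtree has 1 node {16}, right has 0 { }.
      Root 3: left subtree has 2 nodes {36, 24}, right has 5 {22, 19, 34, 5, 15}.
        Root 36: left subtree has 0 nodes { }, right has 1 {24}.
        Root 5: left subtree has 3 nodes {22, 19, 34}, right has 1 {15}.
          Root 22: left subtree has 0 nodes { }, right has 2 {19, 34}.
            Root 34: left subtree has 1 node {19}, right has 0 { }.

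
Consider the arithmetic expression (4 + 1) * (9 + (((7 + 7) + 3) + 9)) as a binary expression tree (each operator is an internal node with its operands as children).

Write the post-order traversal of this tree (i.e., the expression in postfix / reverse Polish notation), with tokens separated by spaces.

Post-order on an expression tree gives postfix notation: for each operator, emit left operand, right operand, then the operator.

4 1 + 9 7 7 + 3 + 9 + + *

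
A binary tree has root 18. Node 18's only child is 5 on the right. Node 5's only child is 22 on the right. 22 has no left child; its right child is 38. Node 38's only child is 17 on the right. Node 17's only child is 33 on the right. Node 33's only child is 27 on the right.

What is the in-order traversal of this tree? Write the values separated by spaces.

18 5 22 38 17 33 27

In-order visits the left subtree, then the node, then the right subtree.
At 18: no left child.
Visit 18.
At 18: go right to 5.
  At 5: no left child.
  Visit 5.
  At 5: go right to 22.
    At 22: no left child.
    Visit 22.
    At 22: go right to 38.
      At 38: no left child.
      Visit 38.
      At 38: go right to 17.
        At 17: no left child.
        Visit 17.
        At 17: go right to 33.
          At 33: no left child.
          Visit 33.
          At 33: go right to 27.
            27 is a leaf — visit 27.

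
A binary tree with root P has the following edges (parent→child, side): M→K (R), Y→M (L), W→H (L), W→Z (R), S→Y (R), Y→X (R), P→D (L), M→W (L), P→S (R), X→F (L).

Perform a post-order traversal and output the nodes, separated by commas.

Post-order visits the left subtree, then the right subtree, then the node.
At P: go left to D.
  D is a leaf — visit D.
At P: go right to S.
  At S: no left child.
  At S: go right to Y.
    At Y: go left to M.
      At M: go left to W.
        At W: go left to H.
          H is a leaf — visit H.
        At W: go right to Z.
          Z is a leaf — visit Z.
        Visit W.
      At M: go right to K.
        K is a leaf — visit K.
      Visit M.
    At Y: go right to X.
      At X: go left to F.
        F is a leaf — visit F.
      At X: no right child.
      Visit X.
    Visit Y.
  Visit S.
Visit P.

D, H, Z, W, K, M, F, X, Y, S, P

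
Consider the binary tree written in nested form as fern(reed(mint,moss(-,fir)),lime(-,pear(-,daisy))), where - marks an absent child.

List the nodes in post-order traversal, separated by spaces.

mint fir moss reed daisy pear lime fern

Post-order visits the left subtree, then the right subtree, then the node.
At fern: go left to reed.
  At reed: go left to mint.
    mint is a leaf — visit mint.
  At reed: go right to moss.
    At moss: no left child.
    At moss: go right to fir.
      fir is a leaf — visit fir.
    Visit moss.
  Visit reed.
At fern: go right to lime.
  At lime: no left child.
  At lime: go right to pear.
    At pear: no left child.
    At pear: go right to daisy.
      daisy is a leaf — visit daisy.
    Visit pear.
  Visit lime.
Visit fern.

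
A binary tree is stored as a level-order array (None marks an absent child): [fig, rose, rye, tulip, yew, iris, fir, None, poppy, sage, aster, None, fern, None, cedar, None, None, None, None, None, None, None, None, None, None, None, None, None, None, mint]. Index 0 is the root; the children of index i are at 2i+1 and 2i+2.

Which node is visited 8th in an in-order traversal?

In-order visits the left subtree, then the node, then the right subtree.
At fig: go left to rose.
  At rose: go left to tulip.
    At tulip: no left child.
    Visit tulip.
    At tulip: go right to poppy.
      poppy is a leaf — visit poppy.
  Visit rose.
  At rose: go right to yew.
    At yew: go left to sage.
      sage is a leaf — visit sage.
    Visit yew.
    At yew: go right to aster.
      aster is a leaf — visit aster.
Visit fig.
At fig: go right to rye.
  At rye: go left to iris.
    At iris: no left child.
    Visit iris.
    At iris: go right to fern.
      fern is a leaf — visit fern.
  Visit rye.
  At rye: go right to fir.
    At fir: no left child.
    Visit fir.
    At fir: go right to cedar.
      At cedar: go left to mint.
        mint is a leaf — visit mint.
      Visit cedar.
      At cedar: no right child.
Full in-order sequence: tulip, poppy, rose, sage, yew, aster, fig, iris, fern, rye, fir, mint, cedar.

iris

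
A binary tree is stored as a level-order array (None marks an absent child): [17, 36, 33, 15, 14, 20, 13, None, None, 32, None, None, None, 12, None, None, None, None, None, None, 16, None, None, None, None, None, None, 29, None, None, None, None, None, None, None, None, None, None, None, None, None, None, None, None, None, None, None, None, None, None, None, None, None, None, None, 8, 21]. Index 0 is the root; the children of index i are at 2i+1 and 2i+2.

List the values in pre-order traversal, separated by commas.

17, 36, 15, 14, 32, 16, 33, 20, 13, 12, 29, 8, 21

Pre-order visits the node, then its left subtree, then its right subtree.
Visit 17.
At 17: go left to 36.
  Visit 36.
  At 36: go left to 15.
    15 is a leaf — visit 15.
  At 36: go right to 14.
    Visit 14.
    At 14: go left to 32.
      Visit 32.
      At 32: no left child.
      At 32: go right to 16.
        16 is a leaf — visit 16.
    At 14: no right child.
At 17: go right to 33.
  Visit 33.
  At 33: go left to 20.
    20 is a leaf — visit 20.
  At 33: go right to 13.
    Visit 13.
    At 13: go left to 12.
      Visit 12.
      At 12: go left to 29.
        Visit 29.
        At 29: go left to 8.
          8 is a leaf — visit 8.
        At 29: go right to 21.
          21 is a leaf — visit 21.
      At 12: no right child.
    At 13: no right child.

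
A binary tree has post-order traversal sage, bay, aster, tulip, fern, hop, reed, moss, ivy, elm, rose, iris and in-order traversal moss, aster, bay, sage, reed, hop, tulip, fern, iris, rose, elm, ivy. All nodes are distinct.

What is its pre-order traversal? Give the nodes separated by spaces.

iris moss reed aster bay sage hop fern tulip rose elm ivy

The last element of post-order is the root; it splits in-order into left and right subtrees.
Root iris: left subtree has 8 nodes {moss, aster, bay, sage, reed, hop, tulip, fern}, right has 3 {rose, elm, ivy}.
  Root moss: left subtree has 0 nodes { }, right has 7 {aster, bay, sage, reed, hop, tulip, fern}.
    Root reed: left subtree has 3 nodes {aster, bay, sage}, right has 3 {hop, tulip, fern}.
      Root aster: left subtree has 0 nodes { }, right has 2 {bay, sage}.
        Root bay: left subtree has 0 nodes { }, right has 1 {sage}.
      Root hop: left subtree has 0 nodes { }, right has 2 {tulip, fern}.
        Root fern: left subtree has 1 node {tulip}, right has 0 { }.
  Root rose: left subtree has 0 nodes { }, right has 2 {elm, ivy}.
    Root elm: left subtree has 0 nodes { }, right has 1 {ivy}.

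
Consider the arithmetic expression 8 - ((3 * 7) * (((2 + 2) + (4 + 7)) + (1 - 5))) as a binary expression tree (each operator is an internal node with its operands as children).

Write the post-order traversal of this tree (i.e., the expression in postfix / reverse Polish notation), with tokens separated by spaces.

8 3 7 * 2 2 + 4 7 + + 1 5 - + * -

Post-order on an expression tree gives postfix notation: for each operator, emit left operand, right operand, then the operator.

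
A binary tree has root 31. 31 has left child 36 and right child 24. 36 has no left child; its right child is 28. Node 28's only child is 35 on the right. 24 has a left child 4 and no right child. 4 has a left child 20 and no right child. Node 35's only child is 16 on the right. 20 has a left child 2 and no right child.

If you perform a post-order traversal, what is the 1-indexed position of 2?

5

Post-order visits the left subtree, then the right subtree, then the node.
At 31: go left to 36.
  At 36: no left child.
  At 36: go right to 28.
    At 28: no left child.
    At 28: go right to 35.
      At 35: no left child.
      At 35: go right to 16.
        16 is a leaf — visit 16.
      Visit 35.
    Visit 28.
  Visit 36.
At 31: go right to 24.
  At 24: go left to 4.
    At 4: go left to 20.
      At 20: go left to 2.
        2 is a leaf — visit 2.
      At 20: no right child.
      Visit 20.
    At 4: no right child.
    Visit 4.
  At 24: no right child.
  Visit 24.
Visit 31.
Full post-order sequence: 16, 35, 28, 36, 2, 20, 4, 24, 31.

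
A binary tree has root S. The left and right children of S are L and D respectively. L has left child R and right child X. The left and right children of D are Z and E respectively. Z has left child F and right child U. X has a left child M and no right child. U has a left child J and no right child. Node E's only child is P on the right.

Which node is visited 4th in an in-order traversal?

X

In-order visits the left subtree, then the node, then the right subtree.
At S: go left to L.
  At L: go left to R.
    R is a leaf — visit R.
  Visit L.
  At L: go right to X.
    At X: go left to M.
      M is a leaf — visit M.
    Visit X.
    At X: no right child.
Visit S.
At S: go right to D.
  At D: go left to Z.
    At Z: go left to F.
      F is a leaf — visit F.
    Visit Z.
    At Z: go right to U.
      At U: go left to J.
        J is a leaf — visit J.
      Visit U.
      At U: no right child.
  Visit D.
  At D: go right to E.
    At E: no left child.
    Visit E.
    At E: go right to P.
      P is a leaf — visit P.
Full in-order sequence: R, L, M, X, S, F, Z, J, U, D, E, P.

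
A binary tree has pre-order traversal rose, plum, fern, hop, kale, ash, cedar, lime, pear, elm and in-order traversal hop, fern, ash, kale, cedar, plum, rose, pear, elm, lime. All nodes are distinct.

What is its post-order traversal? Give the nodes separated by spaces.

hop ash cedar kale fern plum elm pear lime rose

The first element of pre-order is the root; it splits in-order into left and right subtrees.
Root rose: left subtree has 6 nodes {hop, fern, ash, kale, cedar, plum}, right has 3 {pear, elm, lime}.
  Root plum: left subtree has 5 nodes {hop, fern, ash, kale, cedar}, right has 0 { }.
    Root fern: left subtree has 1 node {hop}, right has 3 {ash, kale, cedar}.
      Root kale: left subtree has 1 node {ash}, right has 1 {cedar}.
  Root lime: left subtree has 2 nodes {pear, elm}, right has 0 { }.
    Root pear: left subtree has 0 nodes { }, right has 1 {elm}.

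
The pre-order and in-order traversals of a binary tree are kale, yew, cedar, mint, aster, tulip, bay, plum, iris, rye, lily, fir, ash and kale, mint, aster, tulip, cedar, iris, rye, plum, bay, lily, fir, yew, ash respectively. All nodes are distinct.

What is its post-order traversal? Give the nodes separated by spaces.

The first element of pre-order is the root; it splits in-order into left and right subtrees.
Root kale: left subtree has 0 nodes { }, right has 12 {mint, aster, tulip, cedar, iris, rye, plum, bay, lily, fir, yew, ash}.
  Root yew: left subtree has 10 nodes {mint, aster, tulip, cedar, iris, rye, plum, bay, lily, fir}, right has 1 {ash}.
    Root cedar: left subtree has 3 nodes {mint, aster, tulip}, right has 6 {iris, rye, plum, bay, lily, fir}.
      Root mint: left subtree has 0 nodes { }, right has 2 {aster, tulip}.
        Root aster: left subtree has 0 nodes { }, right has 1 {tulip}.
      Root bay: left subtree has 3 nodes {iris, rye, plum}, right has 2 {lily, fir}.
        Root plum: left subtree has 2 nodes {iris, rye}, right has 0 { }.
          Root iris: left subtree has 0 nodes { }, right has 1 {rye}.
        Root lily: left subtree has 0 nodes { }, right has 1 {fir}.

tulip aster mint rye iris plum fir lily bay cedar ash yew kale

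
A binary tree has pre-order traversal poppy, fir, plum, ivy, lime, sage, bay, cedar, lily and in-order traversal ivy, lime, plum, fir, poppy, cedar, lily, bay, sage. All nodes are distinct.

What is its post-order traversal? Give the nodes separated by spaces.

The first element of pre-order is the root; it splits in-order into left and right subtrees.
Root poppy: left subtree has 4 nodes {ivy, lime, plum, fir}, right has 4 {cedar, lily, bay, sage}.
  Root fir: left subtree has 3 nodes {ivy, lime, plum}, right has 0 { }.
    Root plum: left subtree has 2 nodes {ivy, lime}, right has 0 { }.
      Root ivy: left subtree has 0 nodes { }, right has 1 {lime}.
  Root sage: left subtree has 3 nodes {cedar, lily, bay}, right has 0 { }.
    Root bay: left subtree has 2 nodes {cedar, lily}, right has 0 { }.
      Root cedar: left subtree has 0 nodes { }, right has 1 {lily}.

lime ivy plum fir lily cedar bay sage poppy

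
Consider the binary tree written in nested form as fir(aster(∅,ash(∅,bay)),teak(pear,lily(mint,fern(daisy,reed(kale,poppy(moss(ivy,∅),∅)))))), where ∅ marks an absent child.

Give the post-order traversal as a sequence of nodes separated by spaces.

Post-order visits the left subtree, then the right subtree, then the node.
At fir: go left to aster.
  At aster: no left child.
  At aster: go right to ash.
    At ash: no left child.
    At ash: go right to bay.
      bay is a leaf — visit bay.
    Visit ash.
  Visit aster.
At fir: go right to teak.
  At teak: go left to pear.
    pear is a leaf — visit pear.
  At teak: go right to lily.
    At lily: go left to mint.
      mint is a leaf — visit mint.
    At lily: go right to fern.
      At fern: go left to daisy.
        daisy is a leaf — visit daisy.
      At fern: go right to reed.
        At reed: go left to kale.
          kale is a leaf — visit kale.
        At reed: go right to poppy.
          At poppy: go left to moss.
            At moss: go left to ivy.
              ivy is a leaf — visit ivy.
            At moss: no right child.
            Visit moss.
          At poppy: no right child.
          Visit poppy.
        Visit reed.
      Visit fern.
    Visit lily.
  Visit teak.
Visit fir.

bay ash aster pear mint daisy kale ivy moss poppy reed fern lily teak fir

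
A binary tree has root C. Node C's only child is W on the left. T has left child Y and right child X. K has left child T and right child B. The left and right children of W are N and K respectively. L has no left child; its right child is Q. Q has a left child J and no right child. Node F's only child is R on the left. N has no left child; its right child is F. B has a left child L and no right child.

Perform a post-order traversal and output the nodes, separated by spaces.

Post-order visits the left subtree, then the right subtree, then the node.
At C: go left to W.
  At W: go left to N.
    At N: no left child.
    At N: go right to F.
      At F: go left to R.
        R is a leaf — visit R.
      At F: no right child.
      Visit F.
    Visit N.
  At W: go right to K.
    At K: go left to T.
      At T: go left to Y.
        Y is a leaf — visit Y.
      At T: go right to X.
        X is a leaf — visit X.
      Visit T.
    At K: go right to B.
      At B: go left to L.
        At L: no left child.
        At L: go right to Q.
          At Q: go left to J.
            J is a leaf — visit J.
          At Q: no right child.
          Visit Q.
        Visit L.
      At B: no right child.
      Visit B.
    Visit K.
  Visit W.
At C: no right child.
Visit C.

R F N Y X T J Q L B K W C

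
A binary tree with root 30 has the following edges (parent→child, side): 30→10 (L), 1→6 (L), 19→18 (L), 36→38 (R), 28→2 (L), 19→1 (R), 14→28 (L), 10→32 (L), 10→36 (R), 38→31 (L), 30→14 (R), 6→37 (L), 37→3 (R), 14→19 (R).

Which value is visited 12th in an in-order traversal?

37

In-order visits the left subtree, then the node, then the right subtree.
At 30: go left to 10.
  At 10: go left to 32.
    32 is a leaf — visit 32.
  Visit 10.
  At 10: go right to 36.
    At 36: no left child.
    Visit 36.
    At 36: go right to 38.
      At 38: go left to 31.
        31 is a leaf — visit 31.
      Visit 38.
      At 38: no right child.
Visit 30.
At 30: go right to 14.
  At 14: go left to 28.
    At 28: go left to 2.
      2 is a leaf — visit 2.
    Visit 28.
    At 28: no right child.
  Visit 14.
  At 14: go right to 19.
    At 19: go left to 18.
      18 is a leaf — visit 18.
    Visit 19.
    At 19: go right to 1.
      At 1: go left to 6.
        At 6: go left to 37.
          At 37: no left child.
          Visit 37.
          At 37: go right to 3.
            3 is a leaf — visit 3.
        Visit 6.
        At 6: no right child.
      Visit 1.
      At 1: no right child.
Full in-order sequence: 32, 10, 36, 31, 38, 30, 2, 28, 14, 18, 19, 37, 3, 6, 1.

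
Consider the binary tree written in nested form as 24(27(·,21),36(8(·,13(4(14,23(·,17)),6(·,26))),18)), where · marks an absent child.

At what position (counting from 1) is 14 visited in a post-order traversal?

3

Post-order visits the left subtree, then the right subtree, then the node.
At 24: go left to 27.
  At 27: no left child.
  At 27: go right to 21.
    21 is a leaf — visit 21.
  Visit 27.
At 24: go right to 36.
  At 36: go left to 8.
    At 8: no left child.
    At 8: go right to 13.
      At 13: go left to 4.
        At 4: go left to 14.
          14 is a leaf — visit 14.
        At 4: go right to 23.
          At 23: no left child.
          At 23: go right to 17.
            17 is a leaf — visit 17.
          Visit 23.
        Visit 4.
      At 13: go right to 6.
        At 6: no left child.
        At 6: go right to 26.
          26 is a leaf — visit 26.
        Visit 6.
      Visit 13.
    Visit 8.
  At 36: go right to 18.
    18 is a leaf — visit 18.
  Visit 36.
Visit 24.
Full post-order sequence: 21, 27, 14, 17, 23, 4, 26, 6, 13, 8, 18, 36, 24.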